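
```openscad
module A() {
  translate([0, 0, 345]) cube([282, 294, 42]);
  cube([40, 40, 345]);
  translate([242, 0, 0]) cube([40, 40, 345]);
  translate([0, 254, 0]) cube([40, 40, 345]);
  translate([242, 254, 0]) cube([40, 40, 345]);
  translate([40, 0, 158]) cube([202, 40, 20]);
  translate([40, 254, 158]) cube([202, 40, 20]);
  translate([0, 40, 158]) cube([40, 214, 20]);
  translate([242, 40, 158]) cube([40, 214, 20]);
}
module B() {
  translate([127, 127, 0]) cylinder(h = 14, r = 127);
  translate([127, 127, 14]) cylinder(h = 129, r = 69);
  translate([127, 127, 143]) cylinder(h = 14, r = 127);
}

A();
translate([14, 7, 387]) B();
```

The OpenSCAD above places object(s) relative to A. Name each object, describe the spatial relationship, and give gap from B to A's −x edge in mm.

A is a stool. B is a spool. The spool is on top of the stool. The gap from the spool to the stool's −x edge is 14 mm.

The spool's min-x is at 14; the stool's min-x is 0; gap = 14 mm.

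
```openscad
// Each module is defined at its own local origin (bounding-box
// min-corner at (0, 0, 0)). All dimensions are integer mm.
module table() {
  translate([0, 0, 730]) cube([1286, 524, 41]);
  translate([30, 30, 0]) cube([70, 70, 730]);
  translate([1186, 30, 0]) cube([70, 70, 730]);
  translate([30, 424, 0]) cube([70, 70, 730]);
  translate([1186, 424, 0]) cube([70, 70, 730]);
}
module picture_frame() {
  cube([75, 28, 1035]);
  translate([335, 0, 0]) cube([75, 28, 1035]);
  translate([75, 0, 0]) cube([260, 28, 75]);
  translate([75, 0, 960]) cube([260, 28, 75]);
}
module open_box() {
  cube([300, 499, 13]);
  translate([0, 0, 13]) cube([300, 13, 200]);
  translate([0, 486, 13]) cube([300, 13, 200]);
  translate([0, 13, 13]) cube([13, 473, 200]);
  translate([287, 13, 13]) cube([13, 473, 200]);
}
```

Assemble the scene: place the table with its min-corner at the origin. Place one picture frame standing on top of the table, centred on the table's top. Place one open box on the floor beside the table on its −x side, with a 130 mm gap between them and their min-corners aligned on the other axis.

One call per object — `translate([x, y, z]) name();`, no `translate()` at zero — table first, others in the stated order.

table();
translate([438, 248, 771]) picture_frame();
translate([-430, 0, 0]) open_box();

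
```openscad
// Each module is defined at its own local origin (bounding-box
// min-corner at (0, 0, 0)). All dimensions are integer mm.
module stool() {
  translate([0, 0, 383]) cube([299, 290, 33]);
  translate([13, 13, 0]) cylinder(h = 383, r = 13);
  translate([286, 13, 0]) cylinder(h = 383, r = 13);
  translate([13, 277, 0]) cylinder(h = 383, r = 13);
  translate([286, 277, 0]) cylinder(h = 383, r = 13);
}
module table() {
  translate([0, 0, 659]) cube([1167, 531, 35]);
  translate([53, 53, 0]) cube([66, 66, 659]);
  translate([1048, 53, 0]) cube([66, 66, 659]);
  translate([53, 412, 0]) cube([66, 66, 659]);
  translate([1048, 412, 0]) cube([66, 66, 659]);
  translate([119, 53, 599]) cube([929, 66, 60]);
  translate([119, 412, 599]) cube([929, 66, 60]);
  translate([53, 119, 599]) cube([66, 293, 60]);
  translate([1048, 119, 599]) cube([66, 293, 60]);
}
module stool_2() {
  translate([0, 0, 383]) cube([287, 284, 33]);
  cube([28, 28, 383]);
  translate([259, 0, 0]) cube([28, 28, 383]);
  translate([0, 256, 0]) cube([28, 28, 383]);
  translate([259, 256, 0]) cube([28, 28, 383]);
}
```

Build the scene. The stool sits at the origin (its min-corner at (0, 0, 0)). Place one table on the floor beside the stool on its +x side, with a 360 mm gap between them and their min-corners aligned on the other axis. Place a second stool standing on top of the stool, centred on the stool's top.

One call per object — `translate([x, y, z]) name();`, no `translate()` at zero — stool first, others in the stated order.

stool();
translate([659, 0, 0]) table();
translate([6, 3, 416]) stool_2();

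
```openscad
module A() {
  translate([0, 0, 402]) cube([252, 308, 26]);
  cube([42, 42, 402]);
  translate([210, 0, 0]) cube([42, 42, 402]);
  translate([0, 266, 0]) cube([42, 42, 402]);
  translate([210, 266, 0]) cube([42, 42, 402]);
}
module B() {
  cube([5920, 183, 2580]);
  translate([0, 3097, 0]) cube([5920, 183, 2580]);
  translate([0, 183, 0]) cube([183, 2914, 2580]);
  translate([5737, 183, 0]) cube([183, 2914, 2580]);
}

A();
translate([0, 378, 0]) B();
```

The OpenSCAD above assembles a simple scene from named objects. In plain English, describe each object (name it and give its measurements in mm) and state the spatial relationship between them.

A is a four-legged stool. The seat is a 252×308×26 mm slab whose top surface is at z = 428 mm; four square legs, each 42×42 mm in cross-section, run from the floor (z = 0) to the underside of the seat, each flush with a corner of the seat.

B is a box-shaped house frame (walls only): outside footprint 5920×3280 mm, wall height 2580 mm, wall thickness 183 mm. The two y-facing walls run the full x-width; the two x-facing walls fit between the inner faces of the y-facing walls.

The house frame is on the floor beside the stool on its +y side.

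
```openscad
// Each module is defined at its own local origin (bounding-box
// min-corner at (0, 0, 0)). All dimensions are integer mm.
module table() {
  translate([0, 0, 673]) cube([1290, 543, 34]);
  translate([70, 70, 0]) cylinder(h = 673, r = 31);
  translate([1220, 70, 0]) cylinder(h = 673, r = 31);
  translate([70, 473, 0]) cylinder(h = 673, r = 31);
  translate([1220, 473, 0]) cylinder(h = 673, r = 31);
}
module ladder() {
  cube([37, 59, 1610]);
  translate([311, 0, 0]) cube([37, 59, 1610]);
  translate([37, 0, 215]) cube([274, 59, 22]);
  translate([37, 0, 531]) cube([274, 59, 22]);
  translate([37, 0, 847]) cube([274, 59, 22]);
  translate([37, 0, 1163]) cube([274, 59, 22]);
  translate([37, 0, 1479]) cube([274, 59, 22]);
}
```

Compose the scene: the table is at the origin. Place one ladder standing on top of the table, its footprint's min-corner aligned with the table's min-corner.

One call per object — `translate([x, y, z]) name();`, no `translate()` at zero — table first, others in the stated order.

table();
translate([0, 0, 707]) ladder();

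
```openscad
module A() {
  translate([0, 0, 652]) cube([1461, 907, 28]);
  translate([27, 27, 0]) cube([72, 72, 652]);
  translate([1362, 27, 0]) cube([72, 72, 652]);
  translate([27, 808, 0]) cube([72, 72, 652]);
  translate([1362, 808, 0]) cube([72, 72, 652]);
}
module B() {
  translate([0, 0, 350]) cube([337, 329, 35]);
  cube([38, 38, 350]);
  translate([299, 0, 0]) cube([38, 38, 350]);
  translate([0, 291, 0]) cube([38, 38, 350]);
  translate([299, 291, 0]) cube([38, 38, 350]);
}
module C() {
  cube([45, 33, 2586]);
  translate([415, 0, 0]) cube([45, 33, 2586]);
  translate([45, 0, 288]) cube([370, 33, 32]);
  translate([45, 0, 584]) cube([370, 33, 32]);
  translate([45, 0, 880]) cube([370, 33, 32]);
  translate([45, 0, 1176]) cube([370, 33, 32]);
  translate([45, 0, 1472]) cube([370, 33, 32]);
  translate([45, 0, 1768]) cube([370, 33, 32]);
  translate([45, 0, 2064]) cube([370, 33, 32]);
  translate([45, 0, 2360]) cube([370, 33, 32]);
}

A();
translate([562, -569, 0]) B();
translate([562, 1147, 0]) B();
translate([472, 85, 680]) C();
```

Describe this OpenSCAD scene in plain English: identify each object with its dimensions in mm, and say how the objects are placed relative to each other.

A is a table: top 1461 mm (x) × 907 mm (y), 28 mm thick, upper face at z = 680 mm, on four 72×72 mm square legs, each inset 27 mm from the nearest pair of top edges, running from z = 0 to the bottom of the top.

B is a four-legged stool. The seat is 337×329 mm, 35 mm thick, top at z = 385 mm. It stands on four square legs, each 38×38 mm in cross-section, from z = 0 to the seat underside, each flush with a corner of the seat.

C is a wooden ladder with two side rails of 45×33 mm section and 2586 mm height, set 460 mm apart overall. Between them run 8 rectangular rungs (33 mm deep, 32 mm thick), front faces flush with the rails' −y face. The bottom of the first rung is 288 mm above the floor and each subsequent rung is 296 mm higher than the one below.

Two stools sit around the table at the −y, +y sides. The ladder is on top of the table.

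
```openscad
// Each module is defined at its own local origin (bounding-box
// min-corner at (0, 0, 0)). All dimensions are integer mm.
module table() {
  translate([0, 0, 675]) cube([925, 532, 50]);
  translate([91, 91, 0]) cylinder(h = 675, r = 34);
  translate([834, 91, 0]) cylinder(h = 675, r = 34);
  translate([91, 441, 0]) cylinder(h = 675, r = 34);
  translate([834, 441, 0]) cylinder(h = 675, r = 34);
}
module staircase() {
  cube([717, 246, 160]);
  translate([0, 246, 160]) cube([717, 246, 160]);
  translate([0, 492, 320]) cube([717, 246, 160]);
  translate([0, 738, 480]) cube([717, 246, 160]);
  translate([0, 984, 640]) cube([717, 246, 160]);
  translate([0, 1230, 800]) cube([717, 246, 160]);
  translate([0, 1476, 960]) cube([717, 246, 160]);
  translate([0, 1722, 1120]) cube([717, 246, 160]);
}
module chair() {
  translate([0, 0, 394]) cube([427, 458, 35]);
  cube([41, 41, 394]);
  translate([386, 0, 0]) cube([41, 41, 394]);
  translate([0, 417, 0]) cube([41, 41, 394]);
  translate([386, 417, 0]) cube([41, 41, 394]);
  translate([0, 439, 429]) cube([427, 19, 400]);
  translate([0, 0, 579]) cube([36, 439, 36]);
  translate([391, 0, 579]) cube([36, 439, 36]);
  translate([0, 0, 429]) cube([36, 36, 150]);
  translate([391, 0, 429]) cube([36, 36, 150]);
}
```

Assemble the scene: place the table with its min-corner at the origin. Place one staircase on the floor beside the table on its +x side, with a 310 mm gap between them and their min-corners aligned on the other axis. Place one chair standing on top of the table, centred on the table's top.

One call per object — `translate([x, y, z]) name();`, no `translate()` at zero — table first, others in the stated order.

table();
translate([1235, 0, 0]) staircase();
translate([249, 37, 725]) chair();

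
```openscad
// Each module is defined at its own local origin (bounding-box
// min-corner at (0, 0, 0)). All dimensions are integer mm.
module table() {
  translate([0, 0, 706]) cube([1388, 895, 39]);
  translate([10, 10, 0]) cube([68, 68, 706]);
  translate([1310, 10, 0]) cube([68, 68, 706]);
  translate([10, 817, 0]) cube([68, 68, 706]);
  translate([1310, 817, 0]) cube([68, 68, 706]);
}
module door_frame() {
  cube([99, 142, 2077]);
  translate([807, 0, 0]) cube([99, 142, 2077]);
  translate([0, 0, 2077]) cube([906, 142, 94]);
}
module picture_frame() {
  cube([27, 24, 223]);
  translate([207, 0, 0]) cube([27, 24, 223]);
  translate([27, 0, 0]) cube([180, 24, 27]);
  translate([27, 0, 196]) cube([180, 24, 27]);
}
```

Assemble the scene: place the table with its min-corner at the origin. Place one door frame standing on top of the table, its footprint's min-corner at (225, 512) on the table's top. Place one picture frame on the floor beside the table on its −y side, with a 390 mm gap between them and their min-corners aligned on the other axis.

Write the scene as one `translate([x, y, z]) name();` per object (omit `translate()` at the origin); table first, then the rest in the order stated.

table();
translate([225, 512, 745]) door_frame();
translate([0, -414, 0]) picture_frame();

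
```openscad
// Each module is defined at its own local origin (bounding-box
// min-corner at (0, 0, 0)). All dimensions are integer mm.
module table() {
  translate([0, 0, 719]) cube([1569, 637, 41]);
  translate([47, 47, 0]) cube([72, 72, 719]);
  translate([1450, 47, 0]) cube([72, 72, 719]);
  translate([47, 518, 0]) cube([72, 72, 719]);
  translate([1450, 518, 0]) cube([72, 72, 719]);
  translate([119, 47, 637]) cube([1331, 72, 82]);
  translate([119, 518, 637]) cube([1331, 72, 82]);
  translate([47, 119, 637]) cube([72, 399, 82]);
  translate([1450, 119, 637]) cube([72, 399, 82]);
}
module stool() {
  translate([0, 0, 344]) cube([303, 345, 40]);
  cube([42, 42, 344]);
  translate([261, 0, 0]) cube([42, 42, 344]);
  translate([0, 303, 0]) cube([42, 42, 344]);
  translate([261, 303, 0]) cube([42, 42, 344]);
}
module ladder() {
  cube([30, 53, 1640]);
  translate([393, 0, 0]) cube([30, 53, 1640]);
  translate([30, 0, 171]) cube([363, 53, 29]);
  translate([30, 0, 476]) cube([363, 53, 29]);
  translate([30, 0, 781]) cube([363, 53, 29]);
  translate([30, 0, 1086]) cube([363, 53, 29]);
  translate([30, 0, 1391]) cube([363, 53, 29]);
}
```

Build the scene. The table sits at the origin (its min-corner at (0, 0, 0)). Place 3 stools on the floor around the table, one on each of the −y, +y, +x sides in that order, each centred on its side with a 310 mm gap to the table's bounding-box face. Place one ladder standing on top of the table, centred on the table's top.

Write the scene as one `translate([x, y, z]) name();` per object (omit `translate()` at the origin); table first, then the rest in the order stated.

table();
translate([633, -655, 0]) stool();
translate([633, 947, 0]) stool();
translate([1879, 146, 0]) stool();
translate([573, 292, 760]) ladder();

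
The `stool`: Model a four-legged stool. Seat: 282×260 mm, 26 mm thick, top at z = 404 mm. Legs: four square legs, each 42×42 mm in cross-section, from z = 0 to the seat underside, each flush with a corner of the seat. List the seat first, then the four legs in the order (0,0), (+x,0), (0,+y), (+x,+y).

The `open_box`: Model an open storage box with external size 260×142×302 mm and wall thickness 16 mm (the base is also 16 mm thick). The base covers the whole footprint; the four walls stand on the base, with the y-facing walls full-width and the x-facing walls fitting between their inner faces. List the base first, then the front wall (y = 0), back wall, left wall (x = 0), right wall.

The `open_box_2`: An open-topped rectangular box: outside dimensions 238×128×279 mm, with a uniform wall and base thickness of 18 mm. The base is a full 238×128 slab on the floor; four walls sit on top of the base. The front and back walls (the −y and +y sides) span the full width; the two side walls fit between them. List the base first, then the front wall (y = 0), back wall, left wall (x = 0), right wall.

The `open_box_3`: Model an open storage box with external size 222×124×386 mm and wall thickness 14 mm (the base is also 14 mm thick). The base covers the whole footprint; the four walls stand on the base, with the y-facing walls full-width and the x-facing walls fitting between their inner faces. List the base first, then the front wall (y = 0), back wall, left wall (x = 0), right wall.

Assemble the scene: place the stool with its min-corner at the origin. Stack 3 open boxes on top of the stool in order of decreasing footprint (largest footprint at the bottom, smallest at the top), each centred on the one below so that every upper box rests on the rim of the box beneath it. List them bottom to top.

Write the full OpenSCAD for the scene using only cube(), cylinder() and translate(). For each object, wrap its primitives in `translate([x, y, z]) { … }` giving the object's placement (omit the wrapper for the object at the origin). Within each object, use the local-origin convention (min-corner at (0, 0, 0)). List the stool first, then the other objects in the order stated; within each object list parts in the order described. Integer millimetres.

translate([0, 0, 378]) cube([282, 260, 26]);
cube([42, 42, 378]);
translate([240, 0, 0]) cube([42, 42, 378]);
translate([0, 218, 0]) cube([42, 42, 378]);
translate([240, 218, 0]) cube([42, 42, 378]);
translate([11, 59, 404]) {
  cube([260, 142, 16]);
  translate([0, 0, 16]) cube([260, 16, 286]);
  translate([0, 126, 16]) cube([260, 16, 286]);
  translate([0, 16, 16]) cube([16, 110, 286]);
  translate([244, 16, 16]) cube([16, 110, 286]);
}
translate([22, 66, 706]) {
  cube([238, 128, 18]);
  translate([0, 0, 18]) cube([238, 18, 261]);
  translate([0, 110, 18]) cube([238, 18, 261]);
  translate([0, 18, 18]) cube([18, 92, 261]);
  translate([220, 18, 18]) cube([18, 92, 261]);
}
translate([30, 68, 985]) {
  cube([222, 124, 14]);
  translate([0, 0, 14]) cube([222, 14, 372]);
  translate([0, 110, 14]) cube([222, 14, 372]);
  translate([0, 14, 14]) cube([14, 96, 372]);
  translate([208, 14, 14]) cube([14, 96, 372]);
}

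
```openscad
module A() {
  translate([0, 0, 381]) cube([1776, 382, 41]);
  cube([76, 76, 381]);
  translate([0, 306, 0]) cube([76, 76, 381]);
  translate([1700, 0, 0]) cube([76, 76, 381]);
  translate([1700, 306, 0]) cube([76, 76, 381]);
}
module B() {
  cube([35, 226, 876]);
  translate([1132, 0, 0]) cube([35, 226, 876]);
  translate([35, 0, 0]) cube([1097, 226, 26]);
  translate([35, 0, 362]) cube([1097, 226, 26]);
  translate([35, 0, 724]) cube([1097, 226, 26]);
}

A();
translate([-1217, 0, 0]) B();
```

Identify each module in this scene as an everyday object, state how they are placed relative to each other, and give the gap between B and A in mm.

A is a bench. B is a bookshelf. The bookshelf is on the floor beside the bench on its −x side. The gap between the bookshelf and the bench is 50 mm.

The bookshelf's nearest face is 50 mm from the bench's −x face.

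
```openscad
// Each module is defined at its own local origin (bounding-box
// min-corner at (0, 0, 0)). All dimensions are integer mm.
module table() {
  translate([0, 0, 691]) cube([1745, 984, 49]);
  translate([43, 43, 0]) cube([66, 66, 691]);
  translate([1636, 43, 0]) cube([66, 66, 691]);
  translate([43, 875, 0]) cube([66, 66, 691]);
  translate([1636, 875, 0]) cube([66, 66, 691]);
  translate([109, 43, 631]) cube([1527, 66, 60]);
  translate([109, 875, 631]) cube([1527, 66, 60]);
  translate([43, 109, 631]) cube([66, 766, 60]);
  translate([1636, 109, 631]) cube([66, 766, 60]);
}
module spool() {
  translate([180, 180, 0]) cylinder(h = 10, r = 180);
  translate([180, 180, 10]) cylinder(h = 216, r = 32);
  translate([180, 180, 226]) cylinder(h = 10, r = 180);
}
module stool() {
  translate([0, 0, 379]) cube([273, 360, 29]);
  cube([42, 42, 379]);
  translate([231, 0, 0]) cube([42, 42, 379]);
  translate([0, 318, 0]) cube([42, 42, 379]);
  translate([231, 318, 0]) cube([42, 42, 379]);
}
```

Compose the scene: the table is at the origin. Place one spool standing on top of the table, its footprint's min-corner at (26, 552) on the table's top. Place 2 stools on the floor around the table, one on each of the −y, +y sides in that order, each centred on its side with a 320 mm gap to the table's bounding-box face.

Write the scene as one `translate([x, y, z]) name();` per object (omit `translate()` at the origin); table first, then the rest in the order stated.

table();
translate([26, 552, 740]) spool();
translate([736, -680, 0]) stool();
translate([736, 1304, 0]) stool();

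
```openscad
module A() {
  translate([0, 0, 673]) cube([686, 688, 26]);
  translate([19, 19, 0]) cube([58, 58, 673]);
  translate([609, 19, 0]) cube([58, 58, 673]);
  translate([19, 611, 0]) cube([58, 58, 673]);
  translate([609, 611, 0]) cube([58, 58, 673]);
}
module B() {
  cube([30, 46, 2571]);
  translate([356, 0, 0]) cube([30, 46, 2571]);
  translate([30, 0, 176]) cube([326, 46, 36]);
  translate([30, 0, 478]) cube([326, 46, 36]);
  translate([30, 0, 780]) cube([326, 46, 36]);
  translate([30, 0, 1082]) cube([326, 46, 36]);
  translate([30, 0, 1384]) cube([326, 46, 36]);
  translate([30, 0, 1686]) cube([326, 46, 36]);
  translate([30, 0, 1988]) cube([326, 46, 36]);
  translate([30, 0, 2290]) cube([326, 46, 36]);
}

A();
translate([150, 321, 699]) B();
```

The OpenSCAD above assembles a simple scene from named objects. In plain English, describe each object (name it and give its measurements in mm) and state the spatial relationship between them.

A is a rectangular dining table. The top is 686×688×26 mm with its upper surface at z = 699 mm. It stands on four 58×58 mm square legs, each inset 19 mm from the nearest pair of top edges, running from the floor to the underside of the top.

B is a wooden ladder with two side rails of 30×46 mm section and 2571 mm height, set 386 mm apart overall. Between them run 8 rectangular rungs (46 mm deep, 36 mm thick), front faces flush with the rails' −y face. The bottom of the first rung is 176 mm above the floor and each subsequent rung is 302 mm higher than the one below.

The ladder is on top of the table, centred.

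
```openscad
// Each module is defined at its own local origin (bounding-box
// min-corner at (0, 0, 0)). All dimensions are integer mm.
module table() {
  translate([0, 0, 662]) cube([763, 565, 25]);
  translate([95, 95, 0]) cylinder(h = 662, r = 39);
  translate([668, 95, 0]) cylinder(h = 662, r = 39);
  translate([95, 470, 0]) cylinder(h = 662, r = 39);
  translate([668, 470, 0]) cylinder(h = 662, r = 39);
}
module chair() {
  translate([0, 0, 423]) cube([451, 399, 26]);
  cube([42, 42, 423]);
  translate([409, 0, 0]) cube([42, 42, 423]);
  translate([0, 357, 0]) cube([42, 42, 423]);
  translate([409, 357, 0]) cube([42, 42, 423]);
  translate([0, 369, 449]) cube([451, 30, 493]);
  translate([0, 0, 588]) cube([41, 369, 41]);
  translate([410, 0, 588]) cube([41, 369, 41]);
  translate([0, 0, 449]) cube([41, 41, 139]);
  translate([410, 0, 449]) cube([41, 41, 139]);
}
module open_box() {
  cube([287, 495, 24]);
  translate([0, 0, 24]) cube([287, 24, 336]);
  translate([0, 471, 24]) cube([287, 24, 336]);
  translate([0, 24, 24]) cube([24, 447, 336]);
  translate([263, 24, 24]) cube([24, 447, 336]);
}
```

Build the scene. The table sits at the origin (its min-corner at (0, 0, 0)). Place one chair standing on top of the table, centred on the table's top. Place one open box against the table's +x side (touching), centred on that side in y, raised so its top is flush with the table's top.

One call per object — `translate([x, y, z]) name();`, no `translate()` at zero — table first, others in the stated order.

table();
translate([156, 83, 687]) chair();
translate([763, 35, 327]) open_box();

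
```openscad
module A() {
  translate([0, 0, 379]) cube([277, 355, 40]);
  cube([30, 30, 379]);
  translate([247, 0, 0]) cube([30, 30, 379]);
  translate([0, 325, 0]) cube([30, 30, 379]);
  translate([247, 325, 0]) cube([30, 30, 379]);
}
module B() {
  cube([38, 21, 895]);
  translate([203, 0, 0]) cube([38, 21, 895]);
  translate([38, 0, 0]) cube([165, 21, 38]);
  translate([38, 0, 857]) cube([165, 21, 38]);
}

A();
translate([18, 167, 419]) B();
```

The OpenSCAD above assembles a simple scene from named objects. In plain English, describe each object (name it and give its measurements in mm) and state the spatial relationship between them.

A is a four-legged stool. The seat is 277×355 mm, 40 mm thick, top at z = 419 mm. It stands on four square legs, each 30×30 mm in cross-section, from z = 0 to the seat underside, each flush with a corner of the seat.

B is a rectangular picture frame lying in the x–z plane (depth along y). The opening is 165 mm wide (x) by 819 mm tall (z), surrounded by a border 38 mm wide on all four sides. The frame is 21 mm deep and is made of two full-height vertical stiles with two horizontal rails fitted between them.

The picture frame is on top of the stool, centred.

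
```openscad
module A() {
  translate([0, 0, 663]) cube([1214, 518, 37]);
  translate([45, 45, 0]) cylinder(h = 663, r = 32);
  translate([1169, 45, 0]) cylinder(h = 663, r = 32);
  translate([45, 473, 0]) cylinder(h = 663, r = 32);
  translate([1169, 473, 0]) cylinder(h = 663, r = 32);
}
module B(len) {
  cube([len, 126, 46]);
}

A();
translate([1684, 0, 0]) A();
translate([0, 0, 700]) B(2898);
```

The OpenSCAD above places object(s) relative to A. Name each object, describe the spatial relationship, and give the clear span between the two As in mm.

A is a table. B is a beam. A beam spans the tops of two tables. The clear span between the two tables is 470 mm.

Second table starts at x = 1684; first ends at x = 1214; clear span = 1684 − 1214 = 470 mm.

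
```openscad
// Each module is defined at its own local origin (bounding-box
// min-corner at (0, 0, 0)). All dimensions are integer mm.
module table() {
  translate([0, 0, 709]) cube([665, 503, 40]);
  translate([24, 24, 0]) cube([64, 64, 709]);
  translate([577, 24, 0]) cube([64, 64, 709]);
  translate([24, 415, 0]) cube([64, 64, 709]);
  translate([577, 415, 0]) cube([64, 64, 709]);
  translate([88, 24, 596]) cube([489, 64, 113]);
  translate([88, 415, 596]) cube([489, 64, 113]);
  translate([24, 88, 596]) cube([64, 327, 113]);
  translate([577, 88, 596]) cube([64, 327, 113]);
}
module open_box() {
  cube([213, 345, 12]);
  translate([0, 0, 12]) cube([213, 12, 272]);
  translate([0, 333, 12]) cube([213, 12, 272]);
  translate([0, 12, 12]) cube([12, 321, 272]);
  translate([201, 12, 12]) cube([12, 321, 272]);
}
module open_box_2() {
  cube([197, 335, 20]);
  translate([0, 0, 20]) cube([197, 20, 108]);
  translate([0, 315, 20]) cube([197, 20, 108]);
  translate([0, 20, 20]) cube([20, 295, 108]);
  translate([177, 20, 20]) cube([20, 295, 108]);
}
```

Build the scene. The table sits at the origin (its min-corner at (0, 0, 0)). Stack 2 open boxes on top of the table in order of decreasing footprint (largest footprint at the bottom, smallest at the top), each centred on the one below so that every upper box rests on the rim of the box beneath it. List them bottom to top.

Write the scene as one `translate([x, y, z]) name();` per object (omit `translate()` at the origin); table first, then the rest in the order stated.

table();
translate([226, 79, 749]) open_box();
translate([234, 84, 1033]) open_box_2();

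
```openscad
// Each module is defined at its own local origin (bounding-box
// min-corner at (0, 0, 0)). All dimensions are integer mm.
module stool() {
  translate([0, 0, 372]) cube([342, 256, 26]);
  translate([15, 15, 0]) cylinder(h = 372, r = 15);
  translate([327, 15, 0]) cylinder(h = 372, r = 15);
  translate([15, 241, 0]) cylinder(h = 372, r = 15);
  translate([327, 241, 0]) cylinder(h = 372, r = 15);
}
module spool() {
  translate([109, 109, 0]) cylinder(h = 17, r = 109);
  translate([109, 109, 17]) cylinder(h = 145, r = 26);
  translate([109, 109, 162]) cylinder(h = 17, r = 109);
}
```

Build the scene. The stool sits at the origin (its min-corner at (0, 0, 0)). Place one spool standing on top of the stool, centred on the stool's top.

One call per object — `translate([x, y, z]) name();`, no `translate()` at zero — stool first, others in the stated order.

stool();
translate([62, 19, 398]) spool();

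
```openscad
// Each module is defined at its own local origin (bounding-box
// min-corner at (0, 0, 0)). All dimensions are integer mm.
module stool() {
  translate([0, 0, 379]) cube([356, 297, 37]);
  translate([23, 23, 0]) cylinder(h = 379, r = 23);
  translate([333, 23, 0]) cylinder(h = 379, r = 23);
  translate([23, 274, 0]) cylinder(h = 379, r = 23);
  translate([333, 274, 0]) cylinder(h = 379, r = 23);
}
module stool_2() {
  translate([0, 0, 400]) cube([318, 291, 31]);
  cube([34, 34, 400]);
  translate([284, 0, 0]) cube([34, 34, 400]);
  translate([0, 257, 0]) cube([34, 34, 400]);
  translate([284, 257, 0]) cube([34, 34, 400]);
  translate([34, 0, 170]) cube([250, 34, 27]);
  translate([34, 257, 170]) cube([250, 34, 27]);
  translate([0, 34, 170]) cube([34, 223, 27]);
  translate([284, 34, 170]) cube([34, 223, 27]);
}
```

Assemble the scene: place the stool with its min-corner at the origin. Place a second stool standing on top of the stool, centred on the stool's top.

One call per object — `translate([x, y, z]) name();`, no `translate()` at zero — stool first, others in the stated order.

stool();
translate([19, 3, 416]) stool_2();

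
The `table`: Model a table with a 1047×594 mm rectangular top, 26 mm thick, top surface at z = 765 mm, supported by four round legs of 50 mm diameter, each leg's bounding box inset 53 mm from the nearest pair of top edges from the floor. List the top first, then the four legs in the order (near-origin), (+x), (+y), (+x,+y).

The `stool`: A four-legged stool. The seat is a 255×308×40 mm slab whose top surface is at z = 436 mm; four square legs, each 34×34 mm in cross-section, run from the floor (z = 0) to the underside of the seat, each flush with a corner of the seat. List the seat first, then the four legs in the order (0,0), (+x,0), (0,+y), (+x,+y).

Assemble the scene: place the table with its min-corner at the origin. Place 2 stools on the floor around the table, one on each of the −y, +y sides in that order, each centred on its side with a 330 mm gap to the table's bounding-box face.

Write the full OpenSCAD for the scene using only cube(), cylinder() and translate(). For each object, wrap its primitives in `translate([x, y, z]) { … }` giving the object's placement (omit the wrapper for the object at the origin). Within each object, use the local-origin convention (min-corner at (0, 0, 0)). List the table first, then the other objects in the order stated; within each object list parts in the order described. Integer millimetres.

translate([0, 0, 739]) cube([1047, 594, 26]);
translate([78, 78, 0]) cylinder(h = 739, r = 25);
translate([969, 78, 0]) cylinder(h = 739, r = 25);
translate([78, 516, 0]) cylinder(h = 739, r = 25);
translate([969, 516, 0]) cylinder(h = 739, r = 25);
translate([396, -638, 0]) {
  translate([0, 0, 396]) cube([255, 308, 40]);
  cube([34, 34, 396]);
  translate([221, 0, 0]) cube([34, 34, 396]);
  translate([0, 274, 0]) cube([34, 34, 396]);
  translate([221, 274, 0]) cube([34, 34, 396]);
}
translate([396, 924, 0]) {
  translate([0, 0, 396]) cube([255, 308, 40]);
  cube([34, 34, 396]);
  translate([221, 0, 0]) cube([34, 34, 396]);
  translate([0, 274, 0]) cube([34, 34, 396]);
  translate([221, 274, 0]) cube([34, 34, 396]);
}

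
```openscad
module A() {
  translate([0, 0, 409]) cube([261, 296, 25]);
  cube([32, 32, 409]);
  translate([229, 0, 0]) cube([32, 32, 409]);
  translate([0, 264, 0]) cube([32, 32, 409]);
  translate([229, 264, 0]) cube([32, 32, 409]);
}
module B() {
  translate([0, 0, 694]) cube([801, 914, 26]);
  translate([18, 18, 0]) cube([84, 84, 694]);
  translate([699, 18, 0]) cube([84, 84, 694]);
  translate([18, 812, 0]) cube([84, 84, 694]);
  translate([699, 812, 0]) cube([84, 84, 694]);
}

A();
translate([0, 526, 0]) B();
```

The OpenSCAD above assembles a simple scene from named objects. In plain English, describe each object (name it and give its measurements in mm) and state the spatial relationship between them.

A is a four-legged stool. The seat is 261×296 mm, 25 mm thick, top at z = 434 mm. It stands on four square legs, each 32×32 mm in cross-section, from z = 0 to the seat underside, each flush with a corner of the seat.

B is a table with a 801×914 mm rectangular top, 26 mm thick, top surface at z = 720 mm, supported by four 84×84 mm square legs, each inset 18 mm from the nearest pair of top edges, running from the floor.

The table is on the floor beside the stool on its +y side.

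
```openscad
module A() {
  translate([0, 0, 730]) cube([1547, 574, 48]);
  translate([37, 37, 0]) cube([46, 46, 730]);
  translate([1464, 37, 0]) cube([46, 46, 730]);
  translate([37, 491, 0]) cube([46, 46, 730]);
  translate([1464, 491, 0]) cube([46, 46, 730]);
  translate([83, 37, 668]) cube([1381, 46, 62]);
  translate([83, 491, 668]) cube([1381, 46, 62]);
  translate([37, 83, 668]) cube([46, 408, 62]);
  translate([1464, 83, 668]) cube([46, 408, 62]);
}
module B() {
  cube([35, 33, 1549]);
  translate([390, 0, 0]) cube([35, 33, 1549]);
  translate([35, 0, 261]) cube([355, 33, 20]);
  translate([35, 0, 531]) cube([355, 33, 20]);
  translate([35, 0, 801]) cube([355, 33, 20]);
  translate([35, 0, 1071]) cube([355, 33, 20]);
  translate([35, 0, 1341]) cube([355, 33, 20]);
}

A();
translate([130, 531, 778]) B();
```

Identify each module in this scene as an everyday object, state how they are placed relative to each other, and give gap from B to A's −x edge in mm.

The ladder's min-x is at 130; the table's min-x is 0; gap = 130 mm.

A is a table. B is a ladder. The ladder is on top of the table. The gap from the ladder to the table's −x edge is 130 mm.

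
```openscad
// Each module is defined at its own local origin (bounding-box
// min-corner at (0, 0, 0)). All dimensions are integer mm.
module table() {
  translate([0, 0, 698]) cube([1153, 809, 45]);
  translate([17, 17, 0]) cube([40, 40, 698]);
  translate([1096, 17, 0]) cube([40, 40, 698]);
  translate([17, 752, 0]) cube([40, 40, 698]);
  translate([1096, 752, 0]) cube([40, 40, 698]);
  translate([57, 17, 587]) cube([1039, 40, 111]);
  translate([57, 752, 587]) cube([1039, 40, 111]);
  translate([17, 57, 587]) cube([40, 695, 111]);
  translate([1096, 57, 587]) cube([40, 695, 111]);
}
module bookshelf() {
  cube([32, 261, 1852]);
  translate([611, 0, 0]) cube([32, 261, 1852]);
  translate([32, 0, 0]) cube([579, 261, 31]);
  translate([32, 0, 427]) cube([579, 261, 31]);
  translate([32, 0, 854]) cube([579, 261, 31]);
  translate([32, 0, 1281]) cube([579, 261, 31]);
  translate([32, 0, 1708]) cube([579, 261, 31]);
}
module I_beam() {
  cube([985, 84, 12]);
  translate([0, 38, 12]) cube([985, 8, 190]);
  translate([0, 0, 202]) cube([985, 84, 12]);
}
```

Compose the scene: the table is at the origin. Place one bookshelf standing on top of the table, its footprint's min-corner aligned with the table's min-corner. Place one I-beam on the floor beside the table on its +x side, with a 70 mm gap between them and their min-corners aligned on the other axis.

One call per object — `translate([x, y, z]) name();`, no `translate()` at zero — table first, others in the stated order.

table();
translate([0, 0, 743]) bookshelf();
translate([1223, 0, 0]) I_beam();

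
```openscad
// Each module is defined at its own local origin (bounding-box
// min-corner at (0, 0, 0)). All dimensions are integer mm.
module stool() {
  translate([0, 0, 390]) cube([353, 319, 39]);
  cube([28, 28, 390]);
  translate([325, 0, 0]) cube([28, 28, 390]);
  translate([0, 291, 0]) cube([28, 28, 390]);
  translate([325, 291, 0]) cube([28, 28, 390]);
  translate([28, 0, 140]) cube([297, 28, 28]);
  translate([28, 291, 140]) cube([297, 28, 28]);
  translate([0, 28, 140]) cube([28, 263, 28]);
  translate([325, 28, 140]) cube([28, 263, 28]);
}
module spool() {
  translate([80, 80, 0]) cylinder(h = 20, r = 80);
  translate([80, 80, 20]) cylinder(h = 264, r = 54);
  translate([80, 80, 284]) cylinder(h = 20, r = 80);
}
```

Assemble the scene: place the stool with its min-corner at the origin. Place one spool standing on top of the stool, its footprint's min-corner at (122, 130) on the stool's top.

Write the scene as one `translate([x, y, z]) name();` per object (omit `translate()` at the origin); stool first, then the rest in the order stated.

stool();
translate([122, 130, 429]) spool();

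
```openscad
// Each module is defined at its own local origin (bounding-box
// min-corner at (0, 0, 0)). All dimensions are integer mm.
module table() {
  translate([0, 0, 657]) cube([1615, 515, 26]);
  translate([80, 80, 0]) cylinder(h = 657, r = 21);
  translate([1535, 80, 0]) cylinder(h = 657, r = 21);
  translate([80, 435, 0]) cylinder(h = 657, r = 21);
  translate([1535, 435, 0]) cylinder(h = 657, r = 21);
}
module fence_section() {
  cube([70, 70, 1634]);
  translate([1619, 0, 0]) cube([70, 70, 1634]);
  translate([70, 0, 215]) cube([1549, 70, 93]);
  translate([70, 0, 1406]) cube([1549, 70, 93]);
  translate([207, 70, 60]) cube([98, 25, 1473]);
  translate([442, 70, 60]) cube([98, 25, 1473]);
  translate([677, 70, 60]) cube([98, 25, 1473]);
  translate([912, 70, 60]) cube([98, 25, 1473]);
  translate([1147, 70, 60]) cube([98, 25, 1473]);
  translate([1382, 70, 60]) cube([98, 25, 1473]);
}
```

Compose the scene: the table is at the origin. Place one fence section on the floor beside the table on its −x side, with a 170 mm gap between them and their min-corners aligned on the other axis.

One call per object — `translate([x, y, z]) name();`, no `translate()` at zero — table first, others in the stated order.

table();
translate([-1859, 0, 0]) fence_section();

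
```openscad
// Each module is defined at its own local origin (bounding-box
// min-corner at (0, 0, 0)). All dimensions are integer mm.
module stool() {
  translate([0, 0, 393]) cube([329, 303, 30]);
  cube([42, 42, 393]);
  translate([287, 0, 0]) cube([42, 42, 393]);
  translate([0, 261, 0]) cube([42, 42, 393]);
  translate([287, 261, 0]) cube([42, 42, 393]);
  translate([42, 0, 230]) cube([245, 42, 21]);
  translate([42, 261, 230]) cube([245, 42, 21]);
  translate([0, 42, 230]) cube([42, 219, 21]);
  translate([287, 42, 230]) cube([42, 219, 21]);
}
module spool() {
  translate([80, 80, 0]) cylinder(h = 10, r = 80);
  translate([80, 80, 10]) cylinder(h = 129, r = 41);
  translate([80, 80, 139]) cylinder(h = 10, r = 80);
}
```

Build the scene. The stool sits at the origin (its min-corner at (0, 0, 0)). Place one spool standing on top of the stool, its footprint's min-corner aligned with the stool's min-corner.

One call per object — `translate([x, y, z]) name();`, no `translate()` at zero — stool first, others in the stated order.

stool();
translate([0, 0, 423]) spool();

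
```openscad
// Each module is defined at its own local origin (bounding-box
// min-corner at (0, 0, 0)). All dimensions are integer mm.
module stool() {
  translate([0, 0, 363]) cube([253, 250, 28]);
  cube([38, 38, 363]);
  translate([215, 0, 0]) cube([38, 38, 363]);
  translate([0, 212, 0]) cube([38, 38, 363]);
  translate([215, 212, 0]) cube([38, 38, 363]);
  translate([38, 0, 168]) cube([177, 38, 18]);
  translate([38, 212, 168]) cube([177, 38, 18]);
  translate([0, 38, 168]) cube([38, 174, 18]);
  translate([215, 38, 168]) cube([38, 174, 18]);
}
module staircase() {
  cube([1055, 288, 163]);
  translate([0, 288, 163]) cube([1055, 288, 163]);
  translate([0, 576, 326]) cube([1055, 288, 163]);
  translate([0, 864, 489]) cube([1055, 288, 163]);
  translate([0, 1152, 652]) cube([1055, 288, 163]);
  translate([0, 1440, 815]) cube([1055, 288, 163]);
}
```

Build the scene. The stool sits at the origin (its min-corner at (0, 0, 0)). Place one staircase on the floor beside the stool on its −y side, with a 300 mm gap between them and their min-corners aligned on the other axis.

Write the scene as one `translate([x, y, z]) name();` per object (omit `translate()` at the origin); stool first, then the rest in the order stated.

stool();
translate([0, -2028, 0]) staircase();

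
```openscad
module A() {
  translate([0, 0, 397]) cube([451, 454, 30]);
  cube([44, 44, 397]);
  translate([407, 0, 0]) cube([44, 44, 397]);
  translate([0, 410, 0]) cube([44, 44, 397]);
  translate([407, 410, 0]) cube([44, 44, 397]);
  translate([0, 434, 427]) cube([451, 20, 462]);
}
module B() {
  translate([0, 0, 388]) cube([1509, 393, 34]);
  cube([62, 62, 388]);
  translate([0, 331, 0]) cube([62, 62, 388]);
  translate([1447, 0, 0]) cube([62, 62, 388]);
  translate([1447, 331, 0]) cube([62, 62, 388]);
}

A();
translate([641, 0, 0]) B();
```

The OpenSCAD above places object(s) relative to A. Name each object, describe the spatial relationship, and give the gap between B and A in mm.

A is a chair. B is a bench. The bench is on the floor beside the chair on its +x side. The gap between the bench and the chair is 190 mm.

The bench's nearest face is 190 mm from the chair's +x face.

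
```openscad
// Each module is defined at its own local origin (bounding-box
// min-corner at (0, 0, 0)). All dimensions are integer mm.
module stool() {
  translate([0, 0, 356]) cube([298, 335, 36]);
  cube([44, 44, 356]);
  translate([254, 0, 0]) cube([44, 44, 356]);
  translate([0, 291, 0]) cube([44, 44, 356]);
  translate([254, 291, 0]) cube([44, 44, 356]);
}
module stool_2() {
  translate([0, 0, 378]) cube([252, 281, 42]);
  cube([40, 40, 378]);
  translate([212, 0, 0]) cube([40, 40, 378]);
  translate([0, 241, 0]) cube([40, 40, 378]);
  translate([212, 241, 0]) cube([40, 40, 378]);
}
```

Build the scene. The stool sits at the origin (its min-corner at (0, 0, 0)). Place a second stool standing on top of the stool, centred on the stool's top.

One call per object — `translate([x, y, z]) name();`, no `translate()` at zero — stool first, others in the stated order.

stool();
translate([23, 27, 392]) stool_2();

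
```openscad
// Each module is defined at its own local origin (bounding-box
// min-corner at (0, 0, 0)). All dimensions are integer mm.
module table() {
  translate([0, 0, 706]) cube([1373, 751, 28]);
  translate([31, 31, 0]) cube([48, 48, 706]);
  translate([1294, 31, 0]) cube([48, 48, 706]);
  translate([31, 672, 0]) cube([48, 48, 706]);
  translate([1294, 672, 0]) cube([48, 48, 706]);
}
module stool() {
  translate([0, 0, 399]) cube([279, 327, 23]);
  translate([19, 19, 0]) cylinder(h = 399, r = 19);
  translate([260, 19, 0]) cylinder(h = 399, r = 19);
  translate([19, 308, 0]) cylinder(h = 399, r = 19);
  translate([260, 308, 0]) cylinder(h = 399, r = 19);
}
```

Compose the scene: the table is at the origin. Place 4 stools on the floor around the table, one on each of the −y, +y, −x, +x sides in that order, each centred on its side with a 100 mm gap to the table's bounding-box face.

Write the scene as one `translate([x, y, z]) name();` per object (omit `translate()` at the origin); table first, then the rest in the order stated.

table();
translate([547, -427, 0]) stool();
translate([547, 851, 0]) stool();
translate([-379, 212, 0]) stool();
translate([1473, 212, 0]) stool();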